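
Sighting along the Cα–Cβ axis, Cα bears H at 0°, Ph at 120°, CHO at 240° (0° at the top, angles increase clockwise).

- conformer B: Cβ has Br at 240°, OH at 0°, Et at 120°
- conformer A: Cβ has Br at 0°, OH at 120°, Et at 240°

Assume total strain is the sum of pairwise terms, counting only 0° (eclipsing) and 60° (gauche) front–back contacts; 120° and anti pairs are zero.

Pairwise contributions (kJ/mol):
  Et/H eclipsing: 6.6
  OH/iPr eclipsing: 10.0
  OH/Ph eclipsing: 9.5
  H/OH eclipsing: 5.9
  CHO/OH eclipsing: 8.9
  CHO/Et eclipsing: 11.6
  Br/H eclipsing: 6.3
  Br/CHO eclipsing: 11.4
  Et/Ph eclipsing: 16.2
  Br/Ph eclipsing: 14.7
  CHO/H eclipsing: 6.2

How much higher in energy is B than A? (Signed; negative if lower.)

+6.1 kJ/mol

B is eclipsed. H at 0° is eclipsed with OH at 0° (5.9); Ph at 120° is eclipsed with Et at 120° (16.2); CHO at 240° is eclipsed with Br at 240° (11.4). Total 33.5 kJ/mol.
A is eclipsed. H at 0° is eclipsed with Br at 0° (6.3); Ph at 120° is eclipsed with OH at 120° (9.5); CHO at 240° is eclipsed with Et at 240° (11.6). Total 27.4 kJ/mol.
E(B) − E(A) = 33.5 − 27.4 = +6.1 kJ/mol.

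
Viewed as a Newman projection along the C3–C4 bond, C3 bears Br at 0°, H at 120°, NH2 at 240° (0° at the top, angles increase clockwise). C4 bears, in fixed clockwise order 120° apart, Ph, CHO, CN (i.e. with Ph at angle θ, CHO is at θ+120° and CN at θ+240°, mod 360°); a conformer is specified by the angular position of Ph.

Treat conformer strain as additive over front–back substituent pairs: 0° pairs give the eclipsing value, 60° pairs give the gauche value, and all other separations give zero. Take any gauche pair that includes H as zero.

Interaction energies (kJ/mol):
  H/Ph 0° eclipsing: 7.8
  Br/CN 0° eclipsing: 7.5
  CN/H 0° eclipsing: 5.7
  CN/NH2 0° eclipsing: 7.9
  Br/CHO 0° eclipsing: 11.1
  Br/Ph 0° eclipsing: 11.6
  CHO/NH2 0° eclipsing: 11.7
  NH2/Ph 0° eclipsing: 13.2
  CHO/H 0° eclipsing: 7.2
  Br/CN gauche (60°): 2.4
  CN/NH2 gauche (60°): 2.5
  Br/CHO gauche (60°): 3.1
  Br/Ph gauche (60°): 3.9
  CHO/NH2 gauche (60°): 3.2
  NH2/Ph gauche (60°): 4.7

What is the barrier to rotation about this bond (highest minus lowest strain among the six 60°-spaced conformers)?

Ph at 0° (eclipsed): Br(0°)/Ph(0°) eclipsed 11.6; H(120°)/CHO(120°) eclipsed 7.2; NH2(240°)/CN(240°) eclipsed 7.9 → 26.7 kJ/mol.
Ph at 60° (staggered): Br(0°)/Ph(60°) gauche 3.9; Br(0°)/CN(300°) gauche 2.4; NH2(240°)/CHO(180°) gauche 3.2; NH2(240°)/CN(300°) gauche 2.5 → 12.0 kJ/mol.
Ph at 120° (eclipsed): Br(0°)/CN(0°) eclipsed 7.5; H(120°)/Ph(120°) eclipsed 7.8; NH2(240°)/CHO(240°) eclipsed 11.7 → 27.0 kJ/mol.
Ph at 180° (staggered): Br(0°)/CHO(300°) gauche 3.1; Br(0°)/CN(60°) gauche 2.4; NH2(240°)/Ph(180°) gauche 4.7; NH2(240°)/CHO(300°) gauche 3.2 → 13.4 kJ/mol.
Ph at 240° (eclipsed): Br(0°)/CHO(0°) eclipsed 11.1; H(120°)/CN(120°) eclipsed 5.7; NH2(240°)/Ph(240°) eclipsed 13.2 → 30.0 kJ/mol.
Ph at 300° (staggered): Br(0°)/Ph(300°) gauche 3.9; Br(0°)/CHO(60°) gauche 3.1; NH2(240°)/Ph(300°) gauche 4.7; NH2(240°)/CN(180°) gauche 2.5 → 14.2 kJ/mol.
Max at 240° (30.0 kJ/mol), min at 60° (12.0 kJ/mol); barrier = 18.0 kJ/mol.

18.0 kJ/mol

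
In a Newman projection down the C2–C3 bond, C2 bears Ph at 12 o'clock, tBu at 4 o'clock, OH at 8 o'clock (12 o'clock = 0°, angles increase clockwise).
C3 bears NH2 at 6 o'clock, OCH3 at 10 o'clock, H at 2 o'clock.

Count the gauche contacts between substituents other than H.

Non-H gauche pairs: Ph(0°)/OCH3(300°); tBu(120°)/NH2(180°); OH(240°)/NH2(180°); OH(240°)/OCH3(300°) — 4 interactions.

4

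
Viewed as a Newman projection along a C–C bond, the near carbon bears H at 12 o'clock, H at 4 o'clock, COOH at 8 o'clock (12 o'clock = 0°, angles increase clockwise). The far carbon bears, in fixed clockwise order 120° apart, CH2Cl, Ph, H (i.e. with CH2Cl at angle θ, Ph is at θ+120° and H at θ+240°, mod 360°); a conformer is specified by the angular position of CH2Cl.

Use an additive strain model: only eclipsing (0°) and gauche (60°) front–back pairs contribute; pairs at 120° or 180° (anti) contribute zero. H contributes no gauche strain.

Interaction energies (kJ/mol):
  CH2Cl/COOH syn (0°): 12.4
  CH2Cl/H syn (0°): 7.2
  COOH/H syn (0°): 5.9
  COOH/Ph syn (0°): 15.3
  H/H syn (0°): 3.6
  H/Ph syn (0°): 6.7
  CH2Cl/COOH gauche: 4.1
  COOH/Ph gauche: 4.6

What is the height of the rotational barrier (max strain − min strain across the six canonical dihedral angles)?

22.0 kJ/mol

CH2Cl at 0° (eclipsed): H(0°)/CH2Cl(0°) eclipsed 7.2; H(120°)/Ph(120°) eclipsed 6.7; COOH(240°)/H(240°) eclipsed 5.9 → 19.8 kJ/mol.
CH2Cl at 60° (staggered): COOH(240°)/Ph(180°) gauche 4.6 → 4.6 kJ/mol.
CH2Cl at 120° (eclipsed): H(0°)/H(0°) eclipsed 3.6; H(120°)/CH2Cl(120°) eclipsed 7.2; COOH(240°)/Ph(240°) eclipsed 15.3 → 26.1 kJ/mol.
CH2Cl at 180° (staggered): COOH(240°)/CH2Cl(180°) gauche 4.1; COOH(240°)/Ph(300°) gauche 4.6 → 8.7 kJ/mol.
CH2Cl at 240° (eclipsed): H(0°)/Ph(0°) eclipsed 6.7; H(120°)/H(120°) eclipsed 3.6; COOH(240°)/CH2Cl(240°) eclipsed 12.4 → 22.7 kJ/mol.
CH2Cl at 300° (staggered): COOH(240°)/CH2Cl(300°) gauche 4.1 → 4.1 kJ/mol.
Max at 120° (26.1 kJ/mol), min at 300° (4.1 kJ/mol); barrier = 22.0 kJ/mol.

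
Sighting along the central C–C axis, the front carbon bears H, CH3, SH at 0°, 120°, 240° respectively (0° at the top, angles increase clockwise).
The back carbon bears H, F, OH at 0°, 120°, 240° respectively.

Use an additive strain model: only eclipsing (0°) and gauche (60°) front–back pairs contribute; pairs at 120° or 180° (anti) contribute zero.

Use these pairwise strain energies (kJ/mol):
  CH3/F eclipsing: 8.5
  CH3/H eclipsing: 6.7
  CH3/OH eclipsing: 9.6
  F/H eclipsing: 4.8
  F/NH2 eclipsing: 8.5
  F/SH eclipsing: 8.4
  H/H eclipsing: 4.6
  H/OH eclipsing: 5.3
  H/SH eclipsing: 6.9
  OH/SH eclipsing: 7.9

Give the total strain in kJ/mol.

This conformer is eclipsed. H at 0° is eclipsed with H at 0° (4.6); CH3 at 120° is eclipsed with F at 120° (8.5); SH at 240° is eclipsed with OH at 240° (7.9). Total 21.0 kJ/mol.

21.0 kJ/mol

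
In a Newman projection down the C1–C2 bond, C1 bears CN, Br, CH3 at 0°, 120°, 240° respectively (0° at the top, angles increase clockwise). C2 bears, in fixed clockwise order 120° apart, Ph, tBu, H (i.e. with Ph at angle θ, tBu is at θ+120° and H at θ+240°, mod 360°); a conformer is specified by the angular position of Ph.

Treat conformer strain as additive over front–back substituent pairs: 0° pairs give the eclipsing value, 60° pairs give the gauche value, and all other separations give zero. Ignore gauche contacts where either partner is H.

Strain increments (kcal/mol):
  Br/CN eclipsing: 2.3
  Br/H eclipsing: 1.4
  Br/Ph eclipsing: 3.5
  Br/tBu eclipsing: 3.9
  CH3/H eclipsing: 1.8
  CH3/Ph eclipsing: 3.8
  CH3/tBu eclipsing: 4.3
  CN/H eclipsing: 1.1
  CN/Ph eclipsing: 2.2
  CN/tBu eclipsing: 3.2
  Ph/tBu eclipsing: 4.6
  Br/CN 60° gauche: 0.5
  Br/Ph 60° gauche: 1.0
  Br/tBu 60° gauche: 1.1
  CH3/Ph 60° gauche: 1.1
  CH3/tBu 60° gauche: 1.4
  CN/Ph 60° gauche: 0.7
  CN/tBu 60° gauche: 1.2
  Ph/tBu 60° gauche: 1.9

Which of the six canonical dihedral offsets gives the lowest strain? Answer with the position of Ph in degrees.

Ph at 0° (eclipsed): CN–Ph eclipsed, Br–tBu eclipsed, CH3–H eclipsed; 2.2 + 3.9 + 1.8 = 7.9 kcal/mol.
Ph at 60° (staggered): CN–Ph gauche, Br–Ph gauche, Br–tBu gauche, CH3–tBu gauche; 0.7 + 1.0 + 1.1 + 1.4 = 4.2 kcal/mol.
Ph at 120° (eclipsed): CN–H eclipsed, Br–Ph eclipsed, CH3–tBu eclipsed; 1.1 + 3.5 + 4.3 = 8.9 kcal/mol.
Ph at 180° (staggered): CN–tBu gauche, Br–Ph gauche, CH3–Ph gauche, CH3–tBu gauche; 1.2 + 1.0 + 1.1 + 1.4 = 4.7 kcal/mol.
Ph at 240° (eclipsed): CN–tBu eclipsed, Br–H eclipsed, CH3–Ph eclipsed; 3.2 + 1.4 + 3.8 = 8.4 kcal/mol.
Ph at 300° (staggered): CN–Ph gauche, CN–tBu gauche, Br–tBu gauche, CH3–Ph gauche; 0.7 + 1.2 + 1.1 + 1.1 = 4.1 kcal/mol.
The minimum (4.1 kcal/mol) occurs with Ph at 300°.

300°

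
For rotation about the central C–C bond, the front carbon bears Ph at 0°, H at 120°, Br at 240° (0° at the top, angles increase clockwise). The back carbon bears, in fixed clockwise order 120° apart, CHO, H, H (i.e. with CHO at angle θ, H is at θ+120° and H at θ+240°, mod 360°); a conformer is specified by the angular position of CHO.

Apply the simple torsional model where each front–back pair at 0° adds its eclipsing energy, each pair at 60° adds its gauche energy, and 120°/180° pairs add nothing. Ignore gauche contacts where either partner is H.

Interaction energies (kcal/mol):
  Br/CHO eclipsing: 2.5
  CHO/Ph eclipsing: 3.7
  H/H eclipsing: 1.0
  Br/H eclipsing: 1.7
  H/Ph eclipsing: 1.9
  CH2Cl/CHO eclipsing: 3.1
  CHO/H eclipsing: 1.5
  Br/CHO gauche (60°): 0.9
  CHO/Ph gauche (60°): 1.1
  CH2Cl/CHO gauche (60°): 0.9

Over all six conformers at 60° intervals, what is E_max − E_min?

CHO at 0° is eclipsed. Ph at 0° is eclipsed with CHO at 0° (3.7); H at 120° is eclipsed with H at 120° (1.0); Br at 240° is eclipsed with H at 240° (1.7). Total 6.4 kcal/mol.
CHO at 60° is staggered. Ph at 0° is gauche with CHO at 60° (1.1). Total 1.1 kcal/mol.
CHO at 120° is eclipsed. Ph at 0° is eclipsed with H at 0° (1.9); H at 120° is eclipsed with CHO at 120° (1.5); Br at 240° is eclipsed with H at 240° (1.7). Total 5.1 kcal/mol.
CHO at 180° is staggered. Br at 240° is gauche with CHO at 180° (0.9). Total 0.9 kcal/mol.
CHO at 240° is eclipsed. Ph at 0° is eclipsed with H at 0° (1.9); H at 120° is eclipsed with H at 120° (1.0); Br at 240° is eclipsed with CHO at 240° (2.5). Total 5.4 kcal/mol.
CHO at 300° is staggered. Ph at 0° is gauche with CHO at 300° (1.1); Br at 240° is gauche with CHO at 300° (0.9). Total 2.0 kcal/mol.
Max at 0° (6.4 kcal/mol), min at 180° (0.9 kcal/mol); barrier = 5.5 kcal/mol.

5.5 kcal/mol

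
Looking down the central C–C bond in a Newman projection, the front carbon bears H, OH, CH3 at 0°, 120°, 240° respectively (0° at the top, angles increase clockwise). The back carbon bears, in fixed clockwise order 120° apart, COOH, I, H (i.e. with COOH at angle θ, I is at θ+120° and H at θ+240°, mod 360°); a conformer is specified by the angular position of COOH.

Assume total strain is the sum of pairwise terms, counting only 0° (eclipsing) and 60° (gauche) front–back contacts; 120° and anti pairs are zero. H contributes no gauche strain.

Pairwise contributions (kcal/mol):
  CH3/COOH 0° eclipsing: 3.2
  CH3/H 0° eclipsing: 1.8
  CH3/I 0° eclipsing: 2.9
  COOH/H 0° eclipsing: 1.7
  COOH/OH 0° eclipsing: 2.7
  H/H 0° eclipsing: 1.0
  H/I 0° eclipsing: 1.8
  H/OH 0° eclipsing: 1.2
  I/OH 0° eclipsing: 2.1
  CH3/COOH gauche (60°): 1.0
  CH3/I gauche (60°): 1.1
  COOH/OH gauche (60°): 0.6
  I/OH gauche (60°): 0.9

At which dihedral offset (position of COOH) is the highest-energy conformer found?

COOH at 0° is eclipsed. H at 0° is eclipsed with COOH at 0° (1.7); OH at 120° is eclipsed with I at 120° (2.1); CH3 at 240° is eclipsed with H at 240° (1.8). Total 5.6 kcal/mol.
COOH at 60° is staggered. OH at 120° is gauche with COOH at 60° (0.6); OH at 120° is gauche with I at 180° (0.9); CH3 at 240° is gauche with I at 180° (1.1). Total 2.6 kcal/mol.
COOH at 120° is eclipsed. H at 0° is eclipsed with H at 0° (1.0); OH at 120° is eclipsed with COOH at 120° (2.7); CH3 at 240° is eclipsed with I at 240° (2.9). Total 6.6 kcal/mol.
COOH at 180° is staggered. OH at 120° is gauche with COOH at 180° (0.6); CH3 at 240° is gauche with COOH at 180° (1.0); CH3 at 240° is gauche with I at 300° (1.1). Total 2.7 kcal/mol.
COOH at 240° is eclipsed. H at 0° is eclipsed with I at 0° (1.8); OH at 120° is eclipsed with H at 120° (1.2); CH3 at 240° is eclipsed with COOH at 240° (3.2). Total 6.2 kcal/mol.
COOH at 300° is staggered. OH at 120° is gauche with I at 60° (0.9); CH3 at 240° is gauche with COOH at 300° (1.0). Total 1.9 kcal/mol.
The maximum (6.6 kcal/mol) occurs with COOH at 120°.

120°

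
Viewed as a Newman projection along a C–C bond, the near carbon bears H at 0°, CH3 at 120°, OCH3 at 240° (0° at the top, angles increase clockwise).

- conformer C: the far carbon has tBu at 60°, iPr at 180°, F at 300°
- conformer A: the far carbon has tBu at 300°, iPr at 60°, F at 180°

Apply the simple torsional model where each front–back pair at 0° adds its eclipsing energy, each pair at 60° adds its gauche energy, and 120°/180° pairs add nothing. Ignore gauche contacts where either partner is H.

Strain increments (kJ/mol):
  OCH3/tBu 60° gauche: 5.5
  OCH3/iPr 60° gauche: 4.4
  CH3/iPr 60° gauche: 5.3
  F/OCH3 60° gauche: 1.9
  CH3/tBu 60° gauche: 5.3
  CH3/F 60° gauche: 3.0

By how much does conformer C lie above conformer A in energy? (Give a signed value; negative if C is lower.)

C (staggered): CH3–tBu gauche, CH3–iPr gauche, OCH3–iPr gauche, OCH3–F gauche; 5.3 + 5.3 + 4.4 + 1.9 = 16.9 kJ/mol.
A (staggered): CH3–iPr gauche, CH3–F gauche, OCH3–tBu gauche, OCH3–F gauche; 5.3 + 3.0 + 5.5 + 1.9 = 15.7 kJ/mol.
E(C) − E(A) = 16.9 − 15.7 = +1.2 kJ/mol.

+1.2 kJ/mol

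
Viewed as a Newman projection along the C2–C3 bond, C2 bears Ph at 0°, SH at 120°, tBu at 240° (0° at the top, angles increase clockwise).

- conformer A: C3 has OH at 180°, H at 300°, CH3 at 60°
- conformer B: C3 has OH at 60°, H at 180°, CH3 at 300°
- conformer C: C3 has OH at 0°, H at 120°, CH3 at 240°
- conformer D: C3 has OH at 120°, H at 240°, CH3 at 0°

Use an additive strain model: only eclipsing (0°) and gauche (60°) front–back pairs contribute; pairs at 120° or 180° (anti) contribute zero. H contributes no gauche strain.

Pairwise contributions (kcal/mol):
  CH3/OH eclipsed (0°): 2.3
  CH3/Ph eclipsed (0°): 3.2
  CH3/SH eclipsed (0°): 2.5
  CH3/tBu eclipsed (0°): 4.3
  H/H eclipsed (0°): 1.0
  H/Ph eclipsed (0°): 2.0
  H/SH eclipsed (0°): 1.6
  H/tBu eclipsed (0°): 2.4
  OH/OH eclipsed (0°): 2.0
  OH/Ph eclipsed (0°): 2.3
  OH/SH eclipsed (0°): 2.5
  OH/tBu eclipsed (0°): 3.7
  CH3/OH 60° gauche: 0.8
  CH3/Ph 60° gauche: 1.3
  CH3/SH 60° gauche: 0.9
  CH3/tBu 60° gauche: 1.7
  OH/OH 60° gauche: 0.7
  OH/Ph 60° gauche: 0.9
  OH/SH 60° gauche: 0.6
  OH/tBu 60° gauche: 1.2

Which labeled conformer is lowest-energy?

A is staggered. Ph at 0° is gauche with CH3 at 60° (1.3); SH at 120° is gauche with OH at 180° (0.6); SH at 120° is gauche with CH3 at 60° (0.9); tBu at 240° is gauche with OH at 180° (1.2). Total 4.0 kcal/mol.
B is staggered. Ph at 0° is gauche with OH at 60° (0.9); Ph at 0° is gauche with CH3 at 300° (1.3); SH at 120° is gauche with OH at 60° (0.6); tBu at 240° is gauche with CH3 at 300° (1.7). Total 4.5 kcal/mol.
C is eclipsed. Ph at 0° is eclipsed with OH at 0° (2.3); SH at 120° is eclipsed with H at 120° (1.6); tBu at 240° is eclipsed with CH3 at 240° (4.3). Total 8.2 kcal/mol.
D is eclipsed. Ph at 0° is eclipsed with CH3 at 0° (3.2); SH at 120° is eclipsed with OH at 120° (2.5); tBu at 240° is eclipsed with H at 240° (2.4). Total 8.1 kcal/mol.
A has the lowest total (4.0 kcal/mol).

A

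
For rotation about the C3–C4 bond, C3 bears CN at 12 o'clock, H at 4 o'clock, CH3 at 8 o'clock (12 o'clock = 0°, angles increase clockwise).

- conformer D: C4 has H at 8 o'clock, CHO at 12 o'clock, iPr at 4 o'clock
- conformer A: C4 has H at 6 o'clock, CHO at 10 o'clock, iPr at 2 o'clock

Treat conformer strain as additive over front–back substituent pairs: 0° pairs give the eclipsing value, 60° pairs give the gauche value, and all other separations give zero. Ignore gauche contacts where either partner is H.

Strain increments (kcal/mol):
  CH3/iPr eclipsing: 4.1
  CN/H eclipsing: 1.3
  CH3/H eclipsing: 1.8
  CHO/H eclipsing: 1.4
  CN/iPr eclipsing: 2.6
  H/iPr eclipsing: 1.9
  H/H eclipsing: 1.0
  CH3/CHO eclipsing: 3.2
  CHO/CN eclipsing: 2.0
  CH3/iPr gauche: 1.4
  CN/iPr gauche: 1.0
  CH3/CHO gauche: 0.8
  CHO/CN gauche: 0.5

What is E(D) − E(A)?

+3.4 kcal/mol

D (eclipsed): CN–CHO eclipsed, H–iPr eclipsed, CH3–H eclipsed; 2.0 + 1.9 + 1.8 = 5.7 kcal/mol.
A (staggered): CN–CHO gauche, CN–iPr gauche, CH3–CHO gauche; 0.5 + 1.0 + 0.8 = 2.3 kcal/mol.
E(D) − E(A) = 5.7 − 2.3 = +3.4 kcal/mol.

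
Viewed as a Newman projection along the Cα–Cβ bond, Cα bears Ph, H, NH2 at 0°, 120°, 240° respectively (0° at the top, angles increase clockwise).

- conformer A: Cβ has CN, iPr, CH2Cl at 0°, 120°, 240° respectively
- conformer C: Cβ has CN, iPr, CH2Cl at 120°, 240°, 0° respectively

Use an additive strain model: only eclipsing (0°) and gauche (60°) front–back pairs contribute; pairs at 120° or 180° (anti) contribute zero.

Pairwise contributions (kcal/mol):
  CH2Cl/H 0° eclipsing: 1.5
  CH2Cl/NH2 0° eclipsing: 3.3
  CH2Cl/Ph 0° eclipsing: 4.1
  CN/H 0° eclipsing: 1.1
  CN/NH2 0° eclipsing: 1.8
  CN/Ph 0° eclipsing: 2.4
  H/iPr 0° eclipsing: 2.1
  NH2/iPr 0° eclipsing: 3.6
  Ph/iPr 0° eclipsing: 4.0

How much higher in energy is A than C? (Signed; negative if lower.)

-1.0 kcal/mol

A (eclipsed): Ph–CN eclipsed, H–iPr eclipsed, NH2–CH2Cl eclipsed; 2.4 + 2.1 + 3.3 = 7.8 kcal/mol.
C (eclipsed): Ph–CH2Cl eclipsed, H–CN eclipsed, NH2–iPr eclipsed; 4.1 + 1.1 + 3.6 = 8.8 kcal/mol.
E(A) − E(C) = 7.8 − 8.8 = -1.0 kcal/mol.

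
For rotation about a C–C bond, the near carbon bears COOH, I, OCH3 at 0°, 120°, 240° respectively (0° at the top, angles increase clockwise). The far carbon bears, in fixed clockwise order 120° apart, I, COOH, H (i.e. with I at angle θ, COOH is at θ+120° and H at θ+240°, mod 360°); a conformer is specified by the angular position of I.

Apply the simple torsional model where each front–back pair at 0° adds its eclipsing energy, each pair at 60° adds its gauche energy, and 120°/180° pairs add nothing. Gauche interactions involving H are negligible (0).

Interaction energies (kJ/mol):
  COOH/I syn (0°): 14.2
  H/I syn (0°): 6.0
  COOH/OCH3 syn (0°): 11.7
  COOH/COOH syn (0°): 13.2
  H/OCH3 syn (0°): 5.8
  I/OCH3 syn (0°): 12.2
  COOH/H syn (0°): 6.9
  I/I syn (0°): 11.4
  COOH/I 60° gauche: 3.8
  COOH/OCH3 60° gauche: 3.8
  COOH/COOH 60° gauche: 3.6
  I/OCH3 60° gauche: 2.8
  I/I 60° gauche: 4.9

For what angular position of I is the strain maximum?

0°

I at 0° is eclipsed. COOH at 0° is eclipsed with I at 0° (14.2); I at 120° is eclipsed with COOH at 120° (14.2); OCH3 at 240° is eclipsed with H at 240° (5.8). Total 34.2 kJ/mol.
I at 60° is staggered. COOH at 0° is gauche with I at 60° (3.8); I at 120° is gauche with I at 60° (4.9); I at 120° is gauche with COOH at 180° (3.8); OCH3 at 240° is gauche with COOH at 180° (3.8). Total 16.3 kJ/mol.
I at 120° is eclipsed. COOH at 0° is eclipsed with H at 0° (6.9); I at 120° is eclipsed with I at 120° (11.4); OCH3 at 240° is eclipsed with COOH at 240° (11.7). Total 30.0 kJ/mol.
I at 180° is staggered. COOH at 0° is gauche with COOH at 300° (3.6); I at 120° is gauche with I at 180° (4.9); OCH3 at 240° is gauche with I at 180° (2.8); OCH3 at 240° is gauche with COOH at 300° (3.8). Total 15.1 kJ/mol.
I at 240° is eclipsed. COOH at 0° is eclipsed with COOH at 0° (13.2); I at 120° is eclipsed with H at 120° (6.0); OCH3 at 240° is eclipsed with I at 240° (12.2). Total 31.4 kJ/mol.
I at 300° is staggered. COOH at 0° is gauche with I at 300° (3.8); COOH at 0° is gauche with COOH at 60° (3.6); I at 120° is gauche with COOH at 60° (3.8); OCH3 at 240° is gauche with I at 300° (2.8). Total 14.0 kJ/mol.
The maximum (34.2 kJ/mol) occurs with I at 0°.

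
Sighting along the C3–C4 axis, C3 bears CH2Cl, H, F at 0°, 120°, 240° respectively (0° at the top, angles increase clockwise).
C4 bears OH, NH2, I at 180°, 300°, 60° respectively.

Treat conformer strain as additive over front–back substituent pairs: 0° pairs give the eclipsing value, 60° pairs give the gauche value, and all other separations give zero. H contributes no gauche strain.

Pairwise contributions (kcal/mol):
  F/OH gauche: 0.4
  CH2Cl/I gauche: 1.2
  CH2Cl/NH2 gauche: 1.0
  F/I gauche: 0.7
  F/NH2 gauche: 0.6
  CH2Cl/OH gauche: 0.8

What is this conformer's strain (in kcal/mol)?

3.2 kcal/mol

This conformer (staggered): CH2Cl(0°)/NH2(300°) gauche 1.0; CH2Cl(0°)/I(60°) gauche 1.2; F(240°)/OH(180°) gauche 0.4; F(240°)/NH2(300°) gauche 0.6 → 3.2 kcal/mol.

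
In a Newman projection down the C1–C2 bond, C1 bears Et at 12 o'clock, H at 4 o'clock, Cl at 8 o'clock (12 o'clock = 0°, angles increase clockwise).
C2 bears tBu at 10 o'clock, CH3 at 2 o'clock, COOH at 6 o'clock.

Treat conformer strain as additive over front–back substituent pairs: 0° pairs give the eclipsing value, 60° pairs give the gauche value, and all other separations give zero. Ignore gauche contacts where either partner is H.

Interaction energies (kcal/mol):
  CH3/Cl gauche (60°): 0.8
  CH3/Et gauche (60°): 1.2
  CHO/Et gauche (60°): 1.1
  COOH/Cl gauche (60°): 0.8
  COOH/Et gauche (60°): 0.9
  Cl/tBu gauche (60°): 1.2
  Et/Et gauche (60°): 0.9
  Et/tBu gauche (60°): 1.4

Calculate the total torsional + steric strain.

This conformer (staggered): Et(0°)/tBu(300°) gauche 1.4; Et(0°)/CH3(60°) gauche 1.2; Cl(240°)/tBu(300°) gauche 1.2; Cl(240°)/COOH(180°) gauche 0.8 → 4.6 kcal/mol.

4.6 kcal/mol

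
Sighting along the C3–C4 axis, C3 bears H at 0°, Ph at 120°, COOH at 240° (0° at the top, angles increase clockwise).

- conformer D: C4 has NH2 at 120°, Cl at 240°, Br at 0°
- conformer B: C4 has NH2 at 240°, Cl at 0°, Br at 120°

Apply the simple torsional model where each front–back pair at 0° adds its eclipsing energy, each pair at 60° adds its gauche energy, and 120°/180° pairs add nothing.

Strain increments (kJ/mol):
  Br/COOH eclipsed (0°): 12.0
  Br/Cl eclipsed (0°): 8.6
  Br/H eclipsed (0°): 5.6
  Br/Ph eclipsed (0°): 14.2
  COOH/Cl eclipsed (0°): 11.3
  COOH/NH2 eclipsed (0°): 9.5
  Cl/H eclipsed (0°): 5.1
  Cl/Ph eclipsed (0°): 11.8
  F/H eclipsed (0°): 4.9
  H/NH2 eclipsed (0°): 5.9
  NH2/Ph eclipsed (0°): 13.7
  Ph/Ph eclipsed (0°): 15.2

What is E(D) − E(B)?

D is eclipsed. H at 0° is eclipsed with Br at 0° (5.6); Ph at 120° is eclipsed with NH2 at 120° (13.7); COOH at 240° is eclipsed with Cl at 240° (11.3). Total 30.6 kJ/mol.
B is eclipsed. H at 0° is eclipsed with Cl at 0° (5.1); Ph at 120° is eclipsed with Br at 120° (14.2); COOH at 240° is eclipsed with NH2 at 240° (9.5). Total 28.8 kJ/mol.
E(D) − E(B) = 30.6 − 28.8 = +1.8 kJ/mol.

+1.8 kJ/mol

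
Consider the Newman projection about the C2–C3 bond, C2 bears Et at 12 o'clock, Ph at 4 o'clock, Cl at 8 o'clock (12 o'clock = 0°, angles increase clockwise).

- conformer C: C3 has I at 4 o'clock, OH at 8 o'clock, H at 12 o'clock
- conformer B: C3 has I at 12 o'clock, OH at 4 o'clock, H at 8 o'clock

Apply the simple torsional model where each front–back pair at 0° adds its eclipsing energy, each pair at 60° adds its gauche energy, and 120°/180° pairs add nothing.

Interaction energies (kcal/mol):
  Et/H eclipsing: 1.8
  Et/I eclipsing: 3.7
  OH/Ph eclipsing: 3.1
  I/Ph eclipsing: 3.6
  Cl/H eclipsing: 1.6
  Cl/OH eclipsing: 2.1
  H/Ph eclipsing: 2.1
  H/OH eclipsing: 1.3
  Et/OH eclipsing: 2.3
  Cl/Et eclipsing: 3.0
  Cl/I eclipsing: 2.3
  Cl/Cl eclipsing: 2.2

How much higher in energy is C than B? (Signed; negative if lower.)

-0.9 kcal/mol

C is eclipsed. Et at 0° is eclipsed with H at 0° (1.8); Ph at 120° is eclipsed with I at 120° (3.6); Cl at 240° is eclipsed with OH at 240° (2.1). Total 7.5 kcal/mol.
B is eclipsed. Et at 0° is eclipsed with I at 0° (3.7); Ph at 120° is eclipsed with OH at 120° (3.1); Cl at 240° is eclipsed with H at 240° (1.6). Total 8.4 kcal/mol.
E(C) − E(B) = 7.5 − 8.4 = -0.9 kcal/mol.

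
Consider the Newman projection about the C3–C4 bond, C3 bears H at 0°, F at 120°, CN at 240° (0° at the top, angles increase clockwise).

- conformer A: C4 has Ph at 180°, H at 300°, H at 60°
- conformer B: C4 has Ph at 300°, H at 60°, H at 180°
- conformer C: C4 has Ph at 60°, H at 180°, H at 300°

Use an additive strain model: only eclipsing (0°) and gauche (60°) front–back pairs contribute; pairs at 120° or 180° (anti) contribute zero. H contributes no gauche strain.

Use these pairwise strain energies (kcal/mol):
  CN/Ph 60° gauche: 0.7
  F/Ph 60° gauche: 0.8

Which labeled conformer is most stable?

B

A (staggered): F(120°)/Ph(180°) gauche 0.8; CN(240°)/Ph(180°) gauche 0.7 → 1.5 kcal/mol.
B (staggered): CN(240°)/Ph(300°) gauche 0.7 → 0.7 kcal/mol.
C (staggered): F(120°)/Ph(60°) gauche 0.8 → 0.8 kcal/mol.
B has the lowest total (0.7 kcal/mol).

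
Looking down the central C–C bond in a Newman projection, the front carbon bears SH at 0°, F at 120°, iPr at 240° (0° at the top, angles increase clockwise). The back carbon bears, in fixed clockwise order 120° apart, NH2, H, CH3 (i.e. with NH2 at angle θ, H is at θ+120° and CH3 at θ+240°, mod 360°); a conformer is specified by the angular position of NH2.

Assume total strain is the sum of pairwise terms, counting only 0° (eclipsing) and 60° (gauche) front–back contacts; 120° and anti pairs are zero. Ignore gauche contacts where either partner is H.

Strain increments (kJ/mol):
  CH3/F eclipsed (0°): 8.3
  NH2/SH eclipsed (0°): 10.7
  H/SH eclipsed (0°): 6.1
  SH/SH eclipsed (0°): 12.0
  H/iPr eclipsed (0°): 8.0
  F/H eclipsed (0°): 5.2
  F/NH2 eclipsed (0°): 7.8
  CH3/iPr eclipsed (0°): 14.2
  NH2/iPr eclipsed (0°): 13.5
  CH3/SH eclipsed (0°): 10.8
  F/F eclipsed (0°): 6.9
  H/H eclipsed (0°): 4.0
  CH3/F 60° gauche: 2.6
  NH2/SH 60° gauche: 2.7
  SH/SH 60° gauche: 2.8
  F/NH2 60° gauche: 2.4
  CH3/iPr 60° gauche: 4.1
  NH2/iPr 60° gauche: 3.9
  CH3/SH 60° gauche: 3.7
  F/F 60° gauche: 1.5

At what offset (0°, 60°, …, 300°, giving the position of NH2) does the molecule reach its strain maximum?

0°

NH2 at 0° (eclipsed): SH(0°)/NH2(0°) eclipsed 10.7; F(120°)/H(120°) eclipsed 5.2; iPr(240°)/CH3(240°) eclipsed 14.2 → 30.1 kJ/mol.
NH2 at 60° (staggered): SH(0°)/NH2(60°) gauche 2.7; SH(0°)/CH3(300°) gauche 3.7; F(120°)/NH2(60°) gauche 2.4; iPr(240°)/CH3(300°) gauche 4.1 → 12.9 kJ/mol.
NH2 at 120° (eclipsed): SH(0°)/CH3(0°) eclipsed 10.8; F(120°)/NH2(120°) eclipsed 7.8; iPr(240°)/H(240°) eclipsed 8.0 → 26.6 kJ/mol.
NH2 at 180° (staggered): SH(0°)/CH3(60°) gauche 3.7; F(120°)/NH2(180°) gauche 2.4; F(120°)/CH3(60°) gauche 2.6; iPr(240°)/NH2(180°) gauche 3.9 → 12.6 kJ/mol.
NH2 at 240° (eclipsed): SH(0°)/H(0°) eclipsed 6.1; F(120°)/CH3(120°) eclipsed 8.3; iPr(240°)/NH2(240°) eclipsed 13.5 → 27.9 kJ/mol.
NH2 at 300° (staggered): SH(0°)/NH2(300°) gauche 2.7; F(120°)/CH3(180°) gauche 2.6; iPr(240°)/NH2(300°) gauche 3.9; iPr(240°)/CH3(180°) gauche 4.1 → 13.3 kJ/mol.
The maximum (30.1 kJ/mol) occurs with NH2 at 0°.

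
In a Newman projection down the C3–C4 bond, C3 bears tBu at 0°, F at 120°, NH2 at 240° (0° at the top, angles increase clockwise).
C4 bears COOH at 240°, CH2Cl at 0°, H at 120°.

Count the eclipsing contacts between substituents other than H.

Non-H eclipsing pairs: tBu(0°)/CH2Cl(0°); NH2(240°)/COOH(240°) — 2 interactions.

2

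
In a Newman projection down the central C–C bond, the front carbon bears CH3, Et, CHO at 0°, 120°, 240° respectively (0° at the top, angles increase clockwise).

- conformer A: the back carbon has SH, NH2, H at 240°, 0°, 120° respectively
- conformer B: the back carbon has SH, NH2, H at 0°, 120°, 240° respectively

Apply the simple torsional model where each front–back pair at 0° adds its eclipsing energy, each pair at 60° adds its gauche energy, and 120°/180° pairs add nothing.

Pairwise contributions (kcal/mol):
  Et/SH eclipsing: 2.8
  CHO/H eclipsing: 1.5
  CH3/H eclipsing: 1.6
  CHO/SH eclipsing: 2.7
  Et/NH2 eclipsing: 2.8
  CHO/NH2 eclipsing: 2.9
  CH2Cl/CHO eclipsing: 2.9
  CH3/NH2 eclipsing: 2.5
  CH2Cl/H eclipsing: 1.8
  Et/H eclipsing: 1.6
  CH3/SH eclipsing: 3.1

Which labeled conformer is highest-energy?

A (eclipsed): CH3–NH2 eclipsed, Et–H eclipsed, CHO–SH eclipsed; 2.5 + 1.6 + 2.7 = 6.8 kcal/mol.
B (eclipsed): CH3–SH eclipsed, Et–NH2 eclipsed, CHO–H eclipsed; 3.1 + 2.8 + 1.5 = 7.4 kcal/mol.
B has the highest total (7.4 kcal/mol).

B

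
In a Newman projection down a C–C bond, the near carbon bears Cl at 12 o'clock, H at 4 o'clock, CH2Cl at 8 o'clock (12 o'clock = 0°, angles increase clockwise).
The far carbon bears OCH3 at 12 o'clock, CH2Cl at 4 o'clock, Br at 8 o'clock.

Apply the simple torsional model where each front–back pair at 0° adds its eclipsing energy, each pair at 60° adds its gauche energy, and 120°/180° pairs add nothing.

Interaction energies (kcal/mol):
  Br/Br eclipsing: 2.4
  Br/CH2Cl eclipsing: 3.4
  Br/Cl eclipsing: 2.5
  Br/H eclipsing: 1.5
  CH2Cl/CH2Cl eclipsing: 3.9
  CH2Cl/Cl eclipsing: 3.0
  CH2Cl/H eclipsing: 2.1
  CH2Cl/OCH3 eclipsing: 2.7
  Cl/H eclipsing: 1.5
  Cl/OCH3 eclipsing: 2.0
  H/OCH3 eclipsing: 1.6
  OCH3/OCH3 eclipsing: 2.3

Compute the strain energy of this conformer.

7.5 kcal/mol

This conformer (eclipsed): Cl–OCH3 eclipsed, H–CH2Cl eclipsed, CH2Cl–Br eclipsed; 2.0 + 2.1 + 3.4 = 7.5 kcal/mol.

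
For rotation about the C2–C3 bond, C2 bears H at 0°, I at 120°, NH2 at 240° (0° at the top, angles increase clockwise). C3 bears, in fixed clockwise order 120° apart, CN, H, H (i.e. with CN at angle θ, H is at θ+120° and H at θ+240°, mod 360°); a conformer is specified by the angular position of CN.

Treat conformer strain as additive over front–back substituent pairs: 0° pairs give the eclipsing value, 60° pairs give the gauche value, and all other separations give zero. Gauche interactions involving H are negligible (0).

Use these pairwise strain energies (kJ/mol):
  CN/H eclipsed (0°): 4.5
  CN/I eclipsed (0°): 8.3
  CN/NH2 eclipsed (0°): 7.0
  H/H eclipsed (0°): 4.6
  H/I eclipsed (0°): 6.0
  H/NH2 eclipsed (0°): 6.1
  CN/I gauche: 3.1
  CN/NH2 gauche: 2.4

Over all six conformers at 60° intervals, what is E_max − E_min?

16.6 kJ/mol

CN at 0° (eclipsed): H(0°)/CN(0°) eclipsed 4.5; I(120°)/H(120°) eclipsed 6.0; NH2(240°)/H(240°) eclipsed 6.1 → 16.6 kJ/mol.
CN at 60° (staggered): I(120°)/CN(60°) gauche 3.1 → 3.1 kJ/mol.
CN at 120° (eclipsed): H(0°)/H(0°) eclipsed 4.6; I(120°)/CN(120°) eclipsed 8.3; NH2(240°)/H(240°) eclipsed 6.1 → 19.0 kJ/mol.
CN at 180° (staggered): I(120°)/CN(180°) gauche 3.1; NH2(240°)/CN(180°) gauche 2.4 → 5.5 kJ/mol.
CN at 240° (eclipsed): H(0°)/H(0°) eclipsed 4.6; I(120°)/H(120°) eclipsed 6.0; NH2(240°)/CN(240°) eclipsed 7.0 → 17.6 kJ/mol.
CN at 300° (staggered): NH2(240°)/CN(300°) gauche 2.4 → 2.4 kJ/mol.
Max at 120° (19.0 kJ/mol), min at 300° (2.4 kJ/mol); barrier = 16.6 kJ/mol.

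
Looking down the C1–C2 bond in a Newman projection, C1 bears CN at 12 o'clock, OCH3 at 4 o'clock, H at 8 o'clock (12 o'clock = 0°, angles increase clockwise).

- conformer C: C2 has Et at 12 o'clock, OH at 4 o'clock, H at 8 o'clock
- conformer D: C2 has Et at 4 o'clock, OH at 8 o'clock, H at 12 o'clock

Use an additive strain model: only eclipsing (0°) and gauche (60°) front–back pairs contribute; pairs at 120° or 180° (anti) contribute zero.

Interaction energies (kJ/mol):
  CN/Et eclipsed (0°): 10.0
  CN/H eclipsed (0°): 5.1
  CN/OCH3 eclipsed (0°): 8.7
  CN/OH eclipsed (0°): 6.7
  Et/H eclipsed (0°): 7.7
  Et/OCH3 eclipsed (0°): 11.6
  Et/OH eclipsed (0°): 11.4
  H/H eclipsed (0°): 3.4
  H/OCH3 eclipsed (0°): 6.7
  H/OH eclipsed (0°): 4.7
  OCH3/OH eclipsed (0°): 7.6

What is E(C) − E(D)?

-0.4 kJ/mol

C is eclipsed. CN at 0° is eclipsed with Et at 0° (10.0); OCH3 at 120° is eclipsed with OH at 120° (7.6); H at 240° is eclipsed with H at 240° (3.4). Total 21.0 kJ/mol.
D is eclipsed. CN at 0° is eclipsed with H at 0° (5.1); OCH3 at 120° is eclipsed with Et at 120° (11.6); H at 240° is eclipsed with OH at 240° (4.7). Total 21.4 kJ/mol.
E(C) − E(D) = 21.0 − 21.4 = -0.4 kJ/mol.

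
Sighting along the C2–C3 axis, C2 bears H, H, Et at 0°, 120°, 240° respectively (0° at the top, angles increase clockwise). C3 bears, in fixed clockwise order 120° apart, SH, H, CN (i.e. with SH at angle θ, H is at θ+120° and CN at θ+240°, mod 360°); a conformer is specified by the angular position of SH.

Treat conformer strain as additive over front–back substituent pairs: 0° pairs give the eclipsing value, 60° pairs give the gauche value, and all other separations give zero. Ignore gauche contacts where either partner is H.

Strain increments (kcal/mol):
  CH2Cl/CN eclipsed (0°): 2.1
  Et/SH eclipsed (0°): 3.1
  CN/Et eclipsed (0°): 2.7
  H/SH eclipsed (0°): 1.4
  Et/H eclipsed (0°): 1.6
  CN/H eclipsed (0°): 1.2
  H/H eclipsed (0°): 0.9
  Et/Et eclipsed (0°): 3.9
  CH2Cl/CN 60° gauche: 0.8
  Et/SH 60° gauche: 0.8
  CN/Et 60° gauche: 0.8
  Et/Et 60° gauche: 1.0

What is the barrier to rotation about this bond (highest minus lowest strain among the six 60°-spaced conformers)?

4.4 kcal/mol

SH at 0° is eclipsed. H at 0° is eclipsed with SH at 0° (1.4); H at 120° is eclipsed with H at 120° (0.9); Et at 240° is eclipsed with CN at 240° (2.7). Total 5.0 kcal/mol.
SH at 60° is staggered. Et at 240° is gauche with CN at 300° (0.8). Total 0.8 kcal/mol.
SH at 120° is eclipsed. H at 0° is eclipsed with CN at 0° (1.2); H at 120° is eclipsed with SH at 120° (1.4); Et at 240° is eclipsed with H at 240° (1.6). Total 4.2 kcal/mol.
SH at 180° is staggered. Et at 240° is gauche with SH at 180° (0.8). Total 0.8 kcal/mol.
SH at 240° is eclipsed. H at 0° is eclipsed with H at 0° (0.9); H at 120° is eclipsed with CN at 120° (1.2); Et at 240° is eclipsed with SH at 240° (3.1). Total 5.2 kcal/mol.
SH at 300° is staggered. Et at 240° is gauche with SH at 300° (0.8); Et at 240° is gauche with CN at 180° (0.8). Total 1.6 kcal/mol.
Max at 240° (5.2 kcal/mol), min at 60° (0.8 kcal/mol); barrier = 4.4 kcal/mol.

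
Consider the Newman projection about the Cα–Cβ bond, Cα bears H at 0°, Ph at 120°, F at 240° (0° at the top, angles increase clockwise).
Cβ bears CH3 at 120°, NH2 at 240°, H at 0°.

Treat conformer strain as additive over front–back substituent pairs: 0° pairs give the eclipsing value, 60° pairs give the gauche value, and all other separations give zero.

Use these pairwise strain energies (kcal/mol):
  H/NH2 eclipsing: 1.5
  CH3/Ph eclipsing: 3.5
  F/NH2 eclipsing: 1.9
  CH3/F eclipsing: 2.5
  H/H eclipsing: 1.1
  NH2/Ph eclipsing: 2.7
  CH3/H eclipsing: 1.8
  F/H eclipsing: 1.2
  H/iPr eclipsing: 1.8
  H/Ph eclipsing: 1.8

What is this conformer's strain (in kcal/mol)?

This conformer (eclipsed): H–H eclipsed, Ph–CH3 eclipsed, F–NH2 eclipsed; 1.1 + 3.5 + 1.9 = 6.5 kcal/mol.

6.5 kcal/mol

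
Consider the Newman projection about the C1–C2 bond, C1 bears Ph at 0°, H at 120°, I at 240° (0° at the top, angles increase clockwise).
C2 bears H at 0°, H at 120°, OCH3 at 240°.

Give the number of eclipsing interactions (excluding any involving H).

1

Non-H eclipsing pairs: I(240°)/OCH3(240°) — 1 interaction.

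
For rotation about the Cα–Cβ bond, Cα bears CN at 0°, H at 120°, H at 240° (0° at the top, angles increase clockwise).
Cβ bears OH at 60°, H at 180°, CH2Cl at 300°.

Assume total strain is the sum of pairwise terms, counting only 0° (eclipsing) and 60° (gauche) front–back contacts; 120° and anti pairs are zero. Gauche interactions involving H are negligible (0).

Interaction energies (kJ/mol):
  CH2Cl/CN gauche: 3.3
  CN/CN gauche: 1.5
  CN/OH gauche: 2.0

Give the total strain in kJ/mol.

5.3 kJ/mol

This conformer (staggered): CN(0°)/OH(60°) gauche 2.0; CN(0°)/CH2Cl(300°) gauche 3.3 → 5.3 kJ/mol.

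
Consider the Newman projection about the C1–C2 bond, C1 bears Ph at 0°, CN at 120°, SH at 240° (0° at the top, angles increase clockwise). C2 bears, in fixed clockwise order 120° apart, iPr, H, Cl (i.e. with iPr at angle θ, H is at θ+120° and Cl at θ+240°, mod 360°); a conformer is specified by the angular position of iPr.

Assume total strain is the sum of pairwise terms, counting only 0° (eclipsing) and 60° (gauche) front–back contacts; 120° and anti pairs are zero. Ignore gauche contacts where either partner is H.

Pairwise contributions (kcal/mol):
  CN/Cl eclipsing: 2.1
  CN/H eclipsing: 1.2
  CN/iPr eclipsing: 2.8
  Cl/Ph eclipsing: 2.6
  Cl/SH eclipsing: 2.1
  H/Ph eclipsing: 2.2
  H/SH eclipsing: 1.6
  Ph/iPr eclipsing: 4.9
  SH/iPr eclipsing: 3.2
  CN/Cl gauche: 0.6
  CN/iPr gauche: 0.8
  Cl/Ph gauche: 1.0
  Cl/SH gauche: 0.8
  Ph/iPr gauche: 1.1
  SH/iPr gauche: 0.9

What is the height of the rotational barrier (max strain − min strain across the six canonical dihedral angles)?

iPr at 0° (eclipsed): Ph(0°)/iPr(0°) eclipsed 4.9; CN(120°)/H(120°) eclipsed 1.2; SH(240°)/Cl(240°) eclipsed 2.1 → 8.2 kcal/mol.
iPr at 60° (staggered): Ph(0°)/iPr(60°) gauche 1.1; Ph(0°)/Cl(300°) gauche 1.0; CN(120°)/iPr(60°) gauche 0.8; SH(240°)/Cl(300°) gauche 0.8 → 3.7 kcal/mol.
iPr at 120° (eclipsed): Ph(0°)/Cl(0°) eclipsed 2.6; CN(120°)/iPr(120°) eclipsed 2.8; SH(240°)/H(240°) eclipsed 1.6 → 7.0 kcal/mol.
iPr at 180° (staggered): Ph(0°)/Cl(60°) gauche 1.0; CN(120°)/iPr(180°) gauche 0.8; CN(120°)/Cl(60°) gauche 0.6; SH(240°)/iPr(180°) gauche 0.9 → 3.3 kcal/mol.
iPr at 240° (eclipsed): Ph(0°)/H(0°) eclipsed 2.2; CN(120°)/Cl(120°) eclipsed 2.1; SH(240°)/iPr(240°) eclipsed 3.2 → 7.5 kcal/mol.
iPr at 300° (staggered): Ph(0°)/iPr(300°) gauche 1.1; CN(120°)/Cl(180°) gauche 0.6; SH(240°)/iPr(300°) gauche 0.9; SH(240°)/Cl(180°) gauche 0.8 → 3.4 kcal/mol.
Max at 0° (8.2 kcal/mol), min at 180° (3.3 kcal/mol); barrier = 4.9 kcal/mol.

4.9 kcal/mol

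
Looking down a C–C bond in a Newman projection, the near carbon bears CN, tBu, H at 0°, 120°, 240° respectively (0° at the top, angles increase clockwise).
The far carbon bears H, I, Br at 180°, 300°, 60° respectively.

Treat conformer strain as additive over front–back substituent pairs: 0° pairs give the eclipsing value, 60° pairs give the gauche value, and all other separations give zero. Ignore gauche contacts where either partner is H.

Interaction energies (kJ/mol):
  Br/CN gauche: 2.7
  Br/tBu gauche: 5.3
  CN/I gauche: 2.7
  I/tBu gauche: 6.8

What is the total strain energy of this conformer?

10.7 kJ/mol

This conformer (staggered): CN(0°)/I(300°) gauche 2.7; CN(0°)/Br(60°) gauche 2.7; tBu(120°)/Br(60°) gauche 5.3 → 10.7 kJ/mol.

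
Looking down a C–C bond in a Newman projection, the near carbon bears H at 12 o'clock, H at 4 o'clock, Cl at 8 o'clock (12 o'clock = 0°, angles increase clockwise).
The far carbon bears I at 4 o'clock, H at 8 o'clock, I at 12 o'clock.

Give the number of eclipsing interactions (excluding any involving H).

0

Every eclipsing pair involves H, so the count is 0.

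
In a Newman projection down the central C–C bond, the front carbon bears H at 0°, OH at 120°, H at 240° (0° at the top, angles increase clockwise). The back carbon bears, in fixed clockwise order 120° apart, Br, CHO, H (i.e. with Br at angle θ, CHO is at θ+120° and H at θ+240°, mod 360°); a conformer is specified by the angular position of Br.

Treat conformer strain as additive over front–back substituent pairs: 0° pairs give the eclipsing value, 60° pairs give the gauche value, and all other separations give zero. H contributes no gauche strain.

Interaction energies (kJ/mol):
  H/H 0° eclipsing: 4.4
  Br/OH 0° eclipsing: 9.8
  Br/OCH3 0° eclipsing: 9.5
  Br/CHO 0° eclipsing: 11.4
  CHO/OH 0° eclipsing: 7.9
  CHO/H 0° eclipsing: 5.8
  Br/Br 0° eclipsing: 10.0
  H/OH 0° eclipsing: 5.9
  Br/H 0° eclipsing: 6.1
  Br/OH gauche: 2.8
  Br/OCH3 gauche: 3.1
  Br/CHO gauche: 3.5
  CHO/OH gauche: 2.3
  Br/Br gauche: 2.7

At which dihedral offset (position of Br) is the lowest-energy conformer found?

300°

Br at 0° is eclipsed. H at 0° is eclipsed with Br at 0° (6.1); OH at 120° is eclipsed with CHO at 120° (7.9); H at 240° is eclipsed with H at 240° (4.4). Total 18.4 kJ/mol.
Br at 60° is staggered. OH at 120° is gauche with Br at 60° (2.8); OH at 120° is gauche with CHO at 180° (2.3). Total 5.1 kJ/mol.
Br at 120° is eclipsed. H at 0° is eclipsed with H at 0° (4.4); OH at 120° is eclipsed with Br at 120° (9.8); H at 240° is eclipsed with CHO at 240° (5.8). Total 20.0 kJ/mol.
Br at 180° is staggered. OH at 120° is gauche with Br at 180° (2.8). Total 2.8 kJ/mol.
Br at 240° is eclipsed. H at 0° is eclipsed with CHO at 0° (5.8); OH at 120° is eclipsed with H at 120° (5.9); H at 240° is eclipsed with Br at 240° (6.1). Total 17.8 kJ/mol.
Br at 300° is staggered. OH at 120° is gauche with CHO at 60° (2.3). Total 2.3 kJ/mol.
The minimum (2.3 kJ/mol) occurs with Br at 300°.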